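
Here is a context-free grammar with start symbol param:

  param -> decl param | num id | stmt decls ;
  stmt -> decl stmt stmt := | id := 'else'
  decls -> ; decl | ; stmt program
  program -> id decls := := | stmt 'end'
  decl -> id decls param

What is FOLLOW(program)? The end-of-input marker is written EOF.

{ :=, ;, id, num }

In decls -> ; stmt program: program is at the end, add FOLLOW(decls) = { :=, ;, id, num }.
Union: FOLLOW(program) = { :=, ;, id, num }.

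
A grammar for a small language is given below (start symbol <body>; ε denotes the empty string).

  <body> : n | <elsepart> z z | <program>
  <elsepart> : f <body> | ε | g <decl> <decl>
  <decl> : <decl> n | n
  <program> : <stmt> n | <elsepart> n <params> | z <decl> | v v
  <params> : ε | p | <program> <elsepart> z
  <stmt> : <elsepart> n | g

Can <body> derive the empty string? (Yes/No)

No

Nullable nonterminals: <elsepart>, <params>.
No production of <body> has an RHS whose symbols are all nullable, so <body> is not nullable.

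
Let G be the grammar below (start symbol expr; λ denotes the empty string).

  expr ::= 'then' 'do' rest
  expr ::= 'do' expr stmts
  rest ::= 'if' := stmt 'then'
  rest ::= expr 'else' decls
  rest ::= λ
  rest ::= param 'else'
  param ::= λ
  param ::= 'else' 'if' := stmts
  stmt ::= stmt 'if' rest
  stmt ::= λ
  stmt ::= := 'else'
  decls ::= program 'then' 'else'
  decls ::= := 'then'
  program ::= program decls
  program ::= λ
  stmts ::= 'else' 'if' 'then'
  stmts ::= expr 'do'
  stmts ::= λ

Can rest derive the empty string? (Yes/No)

Yes

rest has an λ-production, so rest ⇒ λ.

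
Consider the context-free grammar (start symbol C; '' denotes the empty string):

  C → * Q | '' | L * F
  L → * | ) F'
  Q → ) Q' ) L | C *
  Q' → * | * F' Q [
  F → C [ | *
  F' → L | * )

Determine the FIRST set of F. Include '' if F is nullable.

{ ), *, [ }

From F → C [: C nullable, take FIRST(C) ∪ {[} = { ), *, [ }.
F → * contributes {*}.
Union: FIRST(F) = { ), *, [ }.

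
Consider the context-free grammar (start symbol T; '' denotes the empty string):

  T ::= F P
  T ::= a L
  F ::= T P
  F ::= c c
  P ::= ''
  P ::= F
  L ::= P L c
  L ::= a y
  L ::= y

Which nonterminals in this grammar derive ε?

{ P }

Directly nullable (have an ''-production): P.
No other nonterminal has a production whose RHS symbols are all nullable.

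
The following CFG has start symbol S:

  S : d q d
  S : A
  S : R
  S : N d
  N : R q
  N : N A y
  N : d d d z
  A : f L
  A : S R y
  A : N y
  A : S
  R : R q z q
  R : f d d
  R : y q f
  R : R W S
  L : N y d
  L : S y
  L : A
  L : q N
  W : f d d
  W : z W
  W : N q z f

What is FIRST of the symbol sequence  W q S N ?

{ d, f, y, z }

Add FIRST(W) = { d, f, y, z }; W is not nullable, stop.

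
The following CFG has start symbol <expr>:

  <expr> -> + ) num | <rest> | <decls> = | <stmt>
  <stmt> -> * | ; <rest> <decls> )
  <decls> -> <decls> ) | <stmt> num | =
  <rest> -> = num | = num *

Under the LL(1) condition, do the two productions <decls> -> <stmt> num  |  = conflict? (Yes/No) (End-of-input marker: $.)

No

FIRST(<stmt> num) = { *, ; } and FIRST(=) = { = }.
The FIRST sets are disjoint and neither alternative is nullable — no conflict.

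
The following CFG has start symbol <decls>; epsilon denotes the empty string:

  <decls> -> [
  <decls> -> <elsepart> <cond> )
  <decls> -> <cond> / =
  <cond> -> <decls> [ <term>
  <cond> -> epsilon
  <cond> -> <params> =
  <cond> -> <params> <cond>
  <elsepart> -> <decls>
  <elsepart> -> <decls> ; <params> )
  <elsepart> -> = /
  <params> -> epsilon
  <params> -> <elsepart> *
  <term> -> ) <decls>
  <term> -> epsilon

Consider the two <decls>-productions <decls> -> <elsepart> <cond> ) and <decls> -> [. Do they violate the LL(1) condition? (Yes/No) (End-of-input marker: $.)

Yes

FIRST(<elsepart> <cond> )) = { /, =, [ } and FIRST([) = { [ }.
Both contain [, so the two alternatives are not disjoint — LL(1) conflict.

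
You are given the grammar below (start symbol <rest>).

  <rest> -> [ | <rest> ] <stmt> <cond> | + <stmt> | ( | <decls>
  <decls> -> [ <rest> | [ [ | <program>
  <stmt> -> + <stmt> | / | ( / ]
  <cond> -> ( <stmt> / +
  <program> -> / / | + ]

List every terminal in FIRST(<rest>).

{ (, +, /, [ }

<rest> -> [ contributes {[}.
From <rest> -> <rest> ] <stmt> <cond>: add FIRST(<rest>) = { (, +, /, [ }.
<rest> -> + <stmt> contributes {+}.
<rest> -> ( contributes {(}.
From <rest> -> <decls>: add FIRST(<decls>) = { +, /, [ }.
Union: FIRST(<rest>) = { (, +, /, [ }.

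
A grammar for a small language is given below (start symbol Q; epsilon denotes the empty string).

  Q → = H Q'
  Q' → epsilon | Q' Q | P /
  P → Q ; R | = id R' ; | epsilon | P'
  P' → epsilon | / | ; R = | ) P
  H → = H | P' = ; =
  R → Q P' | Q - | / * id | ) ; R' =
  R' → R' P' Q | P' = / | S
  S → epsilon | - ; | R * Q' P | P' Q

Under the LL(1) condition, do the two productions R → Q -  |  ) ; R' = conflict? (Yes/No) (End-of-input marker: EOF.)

No

FIRST(Q -) = { = } and FIRST() ; R' =) = { ) }.
The FIRST sets are disjoint and neither alternative is nullable — no conflict.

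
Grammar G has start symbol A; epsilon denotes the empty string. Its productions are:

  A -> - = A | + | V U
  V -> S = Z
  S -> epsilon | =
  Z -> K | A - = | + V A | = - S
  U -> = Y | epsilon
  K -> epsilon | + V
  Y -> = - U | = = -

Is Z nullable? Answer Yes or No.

Yes

Z -> K and each of K is nullable, so Z ⇒* epsilon.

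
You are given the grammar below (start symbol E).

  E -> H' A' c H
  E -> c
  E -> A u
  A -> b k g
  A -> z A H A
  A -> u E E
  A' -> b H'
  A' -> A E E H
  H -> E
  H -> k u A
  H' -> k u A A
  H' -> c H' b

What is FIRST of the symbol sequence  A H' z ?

{ b, u, z }

Add FIRST(A) = { b, u, z }; A is not nullable, stop.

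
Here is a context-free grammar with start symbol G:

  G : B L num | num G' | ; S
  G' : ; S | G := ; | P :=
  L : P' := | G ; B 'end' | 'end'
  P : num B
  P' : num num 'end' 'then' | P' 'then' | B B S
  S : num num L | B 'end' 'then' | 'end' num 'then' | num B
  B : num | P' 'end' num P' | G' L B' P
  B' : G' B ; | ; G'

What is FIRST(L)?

{ 'end', ;, num }

From L : P' :=: add FIRST(P') = { ;, num }.
From L : G ; B 'end': add FIRST(G) = { ;, num }.
L : 'end' contributes {'end'}.
Union: FIRST(L) = { 'end', ;, num }.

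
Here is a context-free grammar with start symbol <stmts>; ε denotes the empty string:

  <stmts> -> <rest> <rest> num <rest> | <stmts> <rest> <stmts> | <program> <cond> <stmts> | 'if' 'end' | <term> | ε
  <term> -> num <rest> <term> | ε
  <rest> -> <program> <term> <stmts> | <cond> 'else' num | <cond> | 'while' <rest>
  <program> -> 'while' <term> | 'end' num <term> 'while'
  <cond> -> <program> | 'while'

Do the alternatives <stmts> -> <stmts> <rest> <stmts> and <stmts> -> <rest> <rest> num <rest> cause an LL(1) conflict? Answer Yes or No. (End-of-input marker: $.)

Yes

FIRST(<stmts> <rest> <stmts>) = { 'end', 'if', 'while', num } and FIRST(<rest> <rest> num <rest>) = { 'end', 'while' }.
Both contain 'end', so the two alternatives are not disjoint — LL(1) conflict.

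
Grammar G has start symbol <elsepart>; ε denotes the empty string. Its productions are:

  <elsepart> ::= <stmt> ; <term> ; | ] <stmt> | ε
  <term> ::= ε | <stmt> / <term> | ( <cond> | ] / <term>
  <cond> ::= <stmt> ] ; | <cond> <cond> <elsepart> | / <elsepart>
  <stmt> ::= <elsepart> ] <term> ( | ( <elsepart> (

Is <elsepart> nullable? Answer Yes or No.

<elsepart> has an ε-production, so <elsepart> ⇒ ε.

Yes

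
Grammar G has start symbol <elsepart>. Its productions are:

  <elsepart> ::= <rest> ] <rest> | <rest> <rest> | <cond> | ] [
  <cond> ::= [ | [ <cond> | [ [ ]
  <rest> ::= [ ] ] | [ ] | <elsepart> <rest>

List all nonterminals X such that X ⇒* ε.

No nonterminal has an empty production or an RHS whose symbols are all nullable.

{ } (none)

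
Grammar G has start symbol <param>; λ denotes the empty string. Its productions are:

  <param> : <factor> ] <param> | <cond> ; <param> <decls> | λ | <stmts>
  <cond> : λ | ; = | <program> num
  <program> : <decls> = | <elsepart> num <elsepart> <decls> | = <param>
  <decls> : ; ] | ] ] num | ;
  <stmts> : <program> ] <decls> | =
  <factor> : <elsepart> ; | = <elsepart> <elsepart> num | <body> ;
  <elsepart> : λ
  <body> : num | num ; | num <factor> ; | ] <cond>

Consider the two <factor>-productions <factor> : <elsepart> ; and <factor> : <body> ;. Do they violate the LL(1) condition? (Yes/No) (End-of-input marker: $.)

FIRST(<elsepart> ;) = { ; } and FIRST(<body> ;) = { ], num }.
The FIRST sets are disjoint and neither alternative is nullable — no conflict.

No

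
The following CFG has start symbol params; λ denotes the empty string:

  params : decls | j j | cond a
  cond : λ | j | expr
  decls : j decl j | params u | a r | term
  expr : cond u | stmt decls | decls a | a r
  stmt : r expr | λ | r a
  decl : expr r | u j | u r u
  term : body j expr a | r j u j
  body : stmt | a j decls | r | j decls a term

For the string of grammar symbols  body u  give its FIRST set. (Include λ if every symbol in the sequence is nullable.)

Add FIRST(body)\{λ} = { a, j, r }; body is nullable, continue.
u is a terminal; add {u} and stop.

{ a, j, r, u }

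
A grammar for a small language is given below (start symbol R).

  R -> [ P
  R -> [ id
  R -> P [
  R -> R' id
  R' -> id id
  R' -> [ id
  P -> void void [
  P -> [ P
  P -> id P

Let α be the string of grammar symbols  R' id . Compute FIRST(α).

{ [, id }

Add FIRST(R') = { [, id }; R' is not nullable, stop.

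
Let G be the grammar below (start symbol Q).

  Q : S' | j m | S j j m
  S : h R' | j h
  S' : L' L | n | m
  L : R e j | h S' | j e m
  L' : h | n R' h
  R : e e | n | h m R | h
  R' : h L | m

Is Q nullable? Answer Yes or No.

No nonterminal in this grammar is nullable.
No production of Q has an RHS whose symbols are all nullable, so Q is not nullable.

No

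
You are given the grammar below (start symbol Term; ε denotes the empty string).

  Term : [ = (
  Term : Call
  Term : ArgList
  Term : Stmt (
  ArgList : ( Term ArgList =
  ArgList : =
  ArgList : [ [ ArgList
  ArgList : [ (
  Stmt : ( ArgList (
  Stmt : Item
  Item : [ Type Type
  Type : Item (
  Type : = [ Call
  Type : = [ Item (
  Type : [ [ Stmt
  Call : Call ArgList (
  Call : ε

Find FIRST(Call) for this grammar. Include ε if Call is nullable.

{ (, =, [, ε }

From Call : Call ArgList (: Call nullable, take FIRST(Call) ∪ FIRST(ArgList) = { (, =, [ }.
Call : ε contributes ε.
Union: FIRST(Call) = { (, =, [, ε }.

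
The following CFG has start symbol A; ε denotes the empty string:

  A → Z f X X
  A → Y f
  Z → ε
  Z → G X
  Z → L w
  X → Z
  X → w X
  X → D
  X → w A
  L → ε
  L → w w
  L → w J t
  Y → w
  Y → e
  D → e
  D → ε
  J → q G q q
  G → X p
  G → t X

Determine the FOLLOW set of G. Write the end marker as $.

In Z → G X: add FIRST(X)\{ε} = { e, p, t, w }.
  Since X is nullable, also add FOLLOW(Z) = { $, e, f, p, q, t, w }.
In J → q G q q: add FIRST(q q) = { q }.
Union: FOLLOW(G) = { $, e, f, p, q, t, w }.

{ $, e, f, p, q, t, w }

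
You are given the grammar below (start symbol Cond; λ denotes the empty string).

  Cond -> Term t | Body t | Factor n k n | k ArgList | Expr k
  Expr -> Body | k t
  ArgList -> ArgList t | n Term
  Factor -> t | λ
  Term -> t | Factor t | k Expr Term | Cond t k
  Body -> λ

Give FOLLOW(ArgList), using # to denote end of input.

In Cond -> k ArgList: ArgList is at the end, add FOLLOW(Cond) = { #, t }.
In ArgList -> ArgList t: add FIRST(t) = { t }.
Union: FOLLOW(ArgList) = { #, t }.

{ #, t }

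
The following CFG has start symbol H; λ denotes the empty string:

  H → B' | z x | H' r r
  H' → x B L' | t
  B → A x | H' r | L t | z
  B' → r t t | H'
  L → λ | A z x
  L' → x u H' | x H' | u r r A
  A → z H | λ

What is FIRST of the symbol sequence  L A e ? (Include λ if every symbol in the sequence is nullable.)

Add FIRST(L)\{λ} = { z }; L is nullable, continue.
Add FIRST(A)\{λ} = { z }; A is nullable, continue.
e is a terminal; add {e} and stop.

{ e, z }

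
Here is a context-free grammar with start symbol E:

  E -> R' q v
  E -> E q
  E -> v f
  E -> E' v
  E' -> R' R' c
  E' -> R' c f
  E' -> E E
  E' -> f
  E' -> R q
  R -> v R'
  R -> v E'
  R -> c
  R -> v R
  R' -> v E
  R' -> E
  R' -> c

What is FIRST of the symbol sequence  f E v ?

{ f }

f is a terminal; add {f} and stop.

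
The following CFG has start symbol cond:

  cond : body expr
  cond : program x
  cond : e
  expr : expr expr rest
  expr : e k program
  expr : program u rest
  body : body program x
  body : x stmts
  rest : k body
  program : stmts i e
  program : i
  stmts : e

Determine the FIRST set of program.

{ e, i }

From program : stmts i e: add FIRST(stmts) = { e }.
program : i contributes {i}.
Union: FIRST(program) = { e, i }.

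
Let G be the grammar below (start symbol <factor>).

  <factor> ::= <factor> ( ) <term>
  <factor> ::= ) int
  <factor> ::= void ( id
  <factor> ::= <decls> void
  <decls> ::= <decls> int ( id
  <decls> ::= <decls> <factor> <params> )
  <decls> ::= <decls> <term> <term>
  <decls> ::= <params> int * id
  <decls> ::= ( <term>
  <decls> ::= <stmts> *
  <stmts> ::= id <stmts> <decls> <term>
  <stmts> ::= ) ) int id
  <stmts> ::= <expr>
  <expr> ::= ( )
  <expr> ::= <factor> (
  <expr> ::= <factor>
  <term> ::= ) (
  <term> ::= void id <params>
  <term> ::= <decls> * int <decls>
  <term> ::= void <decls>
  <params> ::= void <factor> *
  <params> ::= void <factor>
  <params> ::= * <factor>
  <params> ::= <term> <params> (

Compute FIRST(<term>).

{ (, ), *, id, void }

<term> ::= ) ( contributes {)}.
<term> ::= void id <params> contributes {void}.
From <term> ::= <decls> * int <decls>: add FIRST(<decls>) = { (, ), *, id, void }.
<term> ::= void <decls> contributes {void}.
Union: FIRST(<term>) = { (, ), *, id, void }.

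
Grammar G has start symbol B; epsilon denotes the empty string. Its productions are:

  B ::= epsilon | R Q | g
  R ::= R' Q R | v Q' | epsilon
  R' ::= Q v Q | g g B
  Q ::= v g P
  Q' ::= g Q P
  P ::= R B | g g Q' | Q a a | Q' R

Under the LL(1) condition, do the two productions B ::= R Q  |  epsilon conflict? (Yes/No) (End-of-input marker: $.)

Yes

FIRST(R Q) = { g, v } and FIRST(epsilon) = { epsilon }.
The second alternative is nullable and FOLLOW(B) = { $, a, g, v } shares g with FIRST of the first — conflict.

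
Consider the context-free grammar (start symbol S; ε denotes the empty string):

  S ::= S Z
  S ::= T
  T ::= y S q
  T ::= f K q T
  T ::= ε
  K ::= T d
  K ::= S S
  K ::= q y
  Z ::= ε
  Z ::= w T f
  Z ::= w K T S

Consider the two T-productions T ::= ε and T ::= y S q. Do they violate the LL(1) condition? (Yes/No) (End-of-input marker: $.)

Yes

FIRST(ε) = { ε } and FIRST(y S q) = { y }.
The first alternative is nullable and FOLLOW(T) = { $, d, f, q, w, y } shares y with FIRST of the second — conflict.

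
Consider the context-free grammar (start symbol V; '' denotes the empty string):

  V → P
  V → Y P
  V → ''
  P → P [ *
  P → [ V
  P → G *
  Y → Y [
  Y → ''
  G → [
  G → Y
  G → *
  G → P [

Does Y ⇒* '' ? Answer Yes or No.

Y has an ''-production, so Y ⇒ ''.

Yes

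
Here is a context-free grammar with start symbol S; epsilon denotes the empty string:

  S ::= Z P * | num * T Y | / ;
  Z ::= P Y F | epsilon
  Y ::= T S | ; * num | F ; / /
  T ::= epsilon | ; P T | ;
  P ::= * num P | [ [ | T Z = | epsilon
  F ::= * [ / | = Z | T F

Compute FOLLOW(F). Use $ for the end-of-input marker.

{ *, /, ;, =, [, num }

In Z ::= P Y F: F is at the end, add FOLLOW(Z) = { *, /, ;, =, [, num }.
In Y ::= F ; / /: add FIRST(; / /) = { ; }.
In F ::= T F: F is at the end, add FOLLOW(F) = { *, /, ;, =, [, num }.
Union: FOLLOW(F) = { *, /, ;, =, [, num }.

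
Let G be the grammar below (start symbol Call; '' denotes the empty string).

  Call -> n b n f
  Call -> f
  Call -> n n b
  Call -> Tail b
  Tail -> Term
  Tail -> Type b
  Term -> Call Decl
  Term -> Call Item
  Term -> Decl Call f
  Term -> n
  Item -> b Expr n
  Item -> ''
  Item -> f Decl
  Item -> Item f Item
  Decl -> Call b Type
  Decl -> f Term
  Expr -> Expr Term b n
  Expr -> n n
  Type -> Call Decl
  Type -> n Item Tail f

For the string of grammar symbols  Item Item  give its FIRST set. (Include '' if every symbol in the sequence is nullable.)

Add FIRST(Item)\{''} = { b, f }; Item is nullable, continue.
Add FIRST(Item)\{''} = { b, f }; Item is nullable, continue.
Every symbol is nullable, so include ''.

{ b, f, '' }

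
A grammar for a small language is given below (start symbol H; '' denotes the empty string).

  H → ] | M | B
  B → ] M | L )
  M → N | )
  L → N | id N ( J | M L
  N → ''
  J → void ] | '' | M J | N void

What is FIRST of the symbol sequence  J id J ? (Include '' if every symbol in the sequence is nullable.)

Add FIRST(J)\{''} = { ), void }; J is nullable, continue.
id is a terminal; add {id} and stop.

{ ), id, void }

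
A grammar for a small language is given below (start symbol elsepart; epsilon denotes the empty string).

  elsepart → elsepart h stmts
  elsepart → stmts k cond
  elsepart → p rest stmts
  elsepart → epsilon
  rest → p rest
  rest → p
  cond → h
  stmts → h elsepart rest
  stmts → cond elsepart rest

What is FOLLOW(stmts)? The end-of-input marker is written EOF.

In elsepart → elsepart h stmts: stmts is at the end, add FOLLOW(elsepart) = { EOF, h, p }.
In elsepart → stmts k cond: add FIRST(k cond) = { k }.
In elsepart → p rest stmts: stmts is at the end, add FOLLOW(elsepart) = { EOF, h, p }.
Union: FOLLOW(stmts) = { EOF, h, k, p }.

{ EOF, h, k, p }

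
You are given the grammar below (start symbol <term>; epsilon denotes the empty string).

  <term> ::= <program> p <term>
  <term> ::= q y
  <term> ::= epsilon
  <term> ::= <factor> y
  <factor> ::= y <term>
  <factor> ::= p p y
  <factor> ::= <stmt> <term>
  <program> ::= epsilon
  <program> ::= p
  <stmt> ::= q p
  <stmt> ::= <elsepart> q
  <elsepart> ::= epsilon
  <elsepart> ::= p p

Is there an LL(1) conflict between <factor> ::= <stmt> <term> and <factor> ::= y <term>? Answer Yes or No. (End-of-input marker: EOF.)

FIRST(<stmt> <term>) = { p, q } and FIRST(y <term>) = { y }.
The FIRST sets are disjoint and neither alternative is nullable — no conflict.

No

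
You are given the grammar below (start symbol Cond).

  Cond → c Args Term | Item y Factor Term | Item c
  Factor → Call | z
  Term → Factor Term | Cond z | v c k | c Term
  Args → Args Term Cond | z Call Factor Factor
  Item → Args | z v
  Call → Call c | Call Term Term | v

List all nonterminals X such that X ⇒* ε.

No nonterminal has an empty production or an RHS whose symbols are all nullable.

{ } (none)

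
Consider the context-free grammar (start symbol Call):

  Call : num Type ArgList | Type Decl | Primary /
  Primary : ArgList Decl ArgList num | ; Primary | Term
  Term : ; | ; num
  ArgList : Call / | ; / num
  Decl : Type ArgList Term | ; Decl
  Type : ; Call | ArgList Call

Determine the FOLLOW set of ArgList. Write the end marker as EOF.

In Call : num Type ArgList: ArgList is at the end, add FOLLOW(Call) = { EOF, /, ;, num }.
In Primary : ArgList Decl ArgList num: add FIRST(Decl ArgList num) = { ;, num }.
In Primary : ArgList Decl ArgList num: add FIRST(num) = { num }.
In Decl : Type ArgList Term: add FIRST(Term) = { ; }.
In Type : ArgList Call: add FIRST(Call) = { ;, num }.
Union: FOLLOW(ArgList) = { EOF, /, ;, num }.

{ EOF, /, ;, num }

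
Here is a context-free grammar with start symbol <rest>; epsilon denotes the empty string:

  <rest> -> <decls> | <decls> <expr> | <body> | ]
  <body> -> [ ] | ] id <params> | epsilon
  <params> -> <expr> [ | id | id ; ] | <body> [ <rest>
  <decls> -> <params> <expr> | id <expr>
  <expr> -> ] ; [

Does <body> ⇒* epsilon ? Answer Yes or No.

Yes

<body> has an epsilon-production, so <body> ⇒ epsilon.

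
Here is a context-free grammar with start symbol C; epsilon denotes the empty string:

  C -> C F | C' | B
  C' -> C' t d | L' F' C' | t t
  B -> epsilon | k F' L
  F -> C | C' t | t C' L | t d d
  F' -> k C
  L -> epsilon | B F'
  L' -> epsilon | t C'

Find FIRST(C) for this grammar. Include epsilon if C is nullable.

{ k, t, epsilon }

From C -> C F: C, F nullable, take FIRST(C) ∪ FIRST(F) = { k, t }; also epsilon since the whole RHS is nullable.
From C -> C': add FIRST(C') = { k, t }.
From C -> B: add FIRST(B) = { k, epsilon } (including epsilon since B is nullable).
Union: FIRST(C) = { k, t, epsilon }.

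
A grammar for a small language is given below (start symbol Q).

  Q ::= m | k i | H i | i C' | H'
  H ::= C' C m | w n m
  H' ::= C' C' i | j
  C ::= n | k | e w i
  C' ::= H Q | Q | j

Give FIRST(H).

From H ::= C' C m: add FIRST(C') = { i, j, k, m, w }.
H ::= w n m contributes {w}.
Union: FIRST(H) = { i, j, k, m, w }.

{ i, j, k, m, w }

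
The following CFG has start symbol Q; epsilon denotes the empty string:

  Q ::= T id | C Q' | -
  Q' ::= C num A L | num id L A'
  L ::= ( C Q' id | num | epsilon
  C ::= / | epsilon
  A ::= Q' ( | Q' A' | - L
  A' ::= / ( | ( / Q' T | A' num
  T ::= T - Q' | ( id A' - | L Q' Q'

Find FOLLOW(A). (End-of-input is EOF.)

{ EOF, (, -, /, id, num }

In Q' ::= C num A L: add FIRST(L)\{epsilon} = { (, num }.
  Since L is nullable, also add FOLLOW(Q') = { EOF, (, -, /, id, num }.
Union: FOLLOW(A) = { EOF, (, -, /, id, num }.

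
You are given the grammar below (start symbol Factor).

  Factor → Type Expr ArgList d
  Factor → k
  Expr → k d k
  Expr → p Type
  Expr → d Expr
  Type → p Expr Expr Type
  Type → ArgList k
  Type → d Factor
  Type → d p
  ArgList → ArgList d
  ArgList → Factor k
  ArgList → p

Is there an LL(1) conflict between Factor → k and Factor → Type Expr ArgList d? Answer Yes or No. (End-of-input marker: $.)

Yes

FIRST(k) = { k } and FIRST(Type Expr ArgList d) = { d, k, p }.
Both contain k, so the two alternatives are not disjoint — LL(1) conflict.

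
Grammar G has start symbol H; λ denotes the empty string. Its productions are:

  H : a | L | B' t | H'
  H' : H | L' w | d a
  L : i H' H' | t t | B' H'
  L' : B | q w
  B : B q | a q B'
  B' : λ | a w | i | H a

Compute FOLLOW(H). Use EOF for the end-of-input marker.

{ EOF, a, d, i, q, t }

H is the start symbol, so EOF ∈ FOLLOW(H).
In H' : H: H is at the end, add FOLLOW(H') = { EOF, a, d, i, q, t }.
In B' : H a: add FIRST(a) = { a }.
Union: FOLLOW(H) = { EOF, a, d, i, q, t }.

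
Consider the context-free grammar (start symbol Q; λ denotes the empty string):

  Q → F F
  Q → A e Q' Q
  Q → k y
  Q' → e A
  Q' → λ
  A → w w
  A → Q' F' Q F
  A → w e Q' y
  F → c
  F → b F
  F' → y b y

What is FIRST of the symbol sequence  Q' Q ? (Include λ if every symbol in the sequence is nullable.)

Add FIRST(Q')\{λ} = { e }; Q' is nullable, continue.
Add FIRST(Q) = { b, c, e, k, w, y }; Q is not nullable, stop.

{ b, c, e, k, w, y }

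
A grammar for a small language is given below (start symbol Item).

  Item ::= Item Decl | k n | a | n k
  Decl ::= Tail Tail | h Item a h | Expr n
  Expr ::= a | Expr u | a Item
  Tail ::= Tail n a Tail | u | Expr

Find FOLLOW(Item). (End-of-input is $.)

{ $, a, h, n, u }

Item is the start symbol, so $ ∈ FOLLOW(Item).
In Item ::= Item Decl: add FIRST(Decl) = { a, h, u }.
In Decl ::= h Item a h: add FIRST(a h) = { a }.
In Expr ::= a Item: Item is at the end, add FOLLOW(Expr) = { $, a, h, n, u }.
Union: FOLLOW(Item) = { $, a, h, n, u }.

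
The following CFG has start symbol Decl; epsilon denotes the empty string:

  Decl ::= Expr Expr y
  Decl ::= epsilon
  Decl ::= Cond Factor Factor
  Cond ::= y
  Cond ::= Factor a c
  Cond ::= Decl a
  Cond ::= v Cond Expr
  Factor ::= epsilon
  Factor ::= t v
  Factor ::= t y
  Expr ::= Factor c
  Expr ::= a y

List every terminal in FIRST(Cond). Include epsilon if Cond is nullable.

Cond ::= y contributes {y}.
From Cond ::= Factor a c: Factor nullable, take FIRST(Factor) ∪ {a} = { a, t }.
From Cond ::= Decl a: Decl nullable, take FIRST(Decl) ∪ {a} = { a, c, t, v, y }.
Cond ::= v Cond Expr contributes {v}.
Union: FIRST(Cond) = { a, c, t, v, y }.

{ a, c, t, v, y }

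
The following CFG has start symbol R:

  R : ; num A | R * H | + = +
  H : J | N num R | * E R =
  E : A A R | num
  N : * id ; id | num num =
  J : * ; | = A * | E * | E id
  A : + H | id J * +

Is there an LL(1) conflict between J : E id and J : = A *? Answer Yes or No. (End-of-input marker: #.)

FIRST(E id) = { +, id, num } and FIRST(= A *) = { = }.
The FIRST sets are disjoint and neither alternative is nullable — no conflict.

No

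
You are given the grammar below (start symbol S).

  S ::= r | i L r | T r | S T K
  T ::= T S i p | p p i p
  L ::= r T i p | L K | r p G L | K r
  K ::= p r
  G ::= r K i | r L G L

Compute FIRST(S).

S ::= r contributes {r}.
S ::= i L r contributes {i}.
From S ::= T r: add FIRST(T) = { p }.
From S ::= S T K: add FIRST(S) = { i, p, r }.
Union: FIRST(S) = { i, p, r }.

{ i, p, r }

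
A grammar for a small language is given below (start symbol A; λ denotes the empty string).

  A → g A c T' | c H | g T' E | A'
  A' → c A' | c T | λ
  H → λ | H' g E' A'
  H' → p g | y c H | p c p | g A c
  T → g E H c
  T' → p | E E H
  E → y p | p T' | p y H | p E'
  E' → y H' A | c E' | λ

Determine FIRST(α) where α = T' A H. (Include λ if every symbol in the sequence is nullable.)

Add FIRST(T') = { p, y }; T' is not nullable, stop.

{ p, y }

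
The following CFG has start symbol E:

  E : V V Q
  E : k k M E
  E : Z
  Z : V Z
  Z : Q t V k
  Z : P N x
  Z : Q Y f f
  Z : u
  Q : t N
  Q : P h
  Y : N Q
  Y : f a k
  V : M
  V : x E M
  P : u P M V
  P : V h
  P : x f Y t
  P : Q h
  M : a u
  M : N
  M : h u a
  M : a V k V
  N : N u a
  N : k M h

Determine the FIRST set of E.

{ a, h, k, t, u, x }

From E : V V Q: add FIRST(V) = { a, h, k, x }.
E : k k M E contributes {k}.
From E : Z: add FIRST(Z) = { a, h, k, t, u, x }.
Union: FIRST(E) = { a, h, k, t, u, x }.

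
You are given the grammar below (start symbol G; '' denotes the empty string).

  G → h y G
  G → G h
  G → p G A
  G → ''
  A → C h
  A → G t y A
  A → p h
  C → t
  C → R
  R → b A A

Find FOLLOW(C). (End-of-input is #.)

{ h }

In A → C h: add FIRST(h) = { h }.
Union: FOLLOW(C) = { h }.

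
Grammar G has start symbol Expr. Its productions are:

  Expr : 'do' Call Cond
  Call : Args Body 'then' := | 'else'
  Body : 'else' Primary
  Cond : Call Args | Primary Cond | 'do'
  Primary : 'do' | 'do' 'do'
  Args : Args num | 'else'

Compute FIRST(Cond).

{ 'do', 'else' }

From Cond : Call Args: add FIRST(Call) = { 'else' }.
From Cond : Primary Cond: add FIRST(Primary) = { 'do' }.
Cond : 'do' contributes {'do'}.
Union: FIRST(Cond) = { 'do', 'else' }.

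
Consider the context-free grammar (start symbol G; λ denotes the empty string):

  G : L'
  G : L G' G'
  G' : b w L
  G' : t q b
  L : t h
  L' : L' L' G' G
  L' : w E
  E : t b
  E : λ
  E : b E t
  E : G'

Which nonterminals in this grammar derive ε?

Directly nullable (have an λ-production): E.
No other nonterminal has a production whose RHS symbols are all nullable.

{ E }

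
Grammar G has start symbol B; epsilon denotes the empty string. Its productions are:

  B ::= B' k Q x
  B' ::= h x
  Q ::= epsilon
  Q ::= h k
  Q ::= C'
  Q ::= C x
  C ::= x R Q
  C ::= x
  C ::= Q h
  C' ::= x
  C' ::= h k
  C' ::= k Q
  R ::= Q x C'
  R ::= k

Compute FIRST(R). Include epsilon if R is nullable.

{ h, k, x }

From R ::= Q x C': Q nullable, take FIRST(Q) ∪ {x} = { h, k, x }.
R ::= k contributes {k}.
Union: FIRST(R) = { h, k, x }.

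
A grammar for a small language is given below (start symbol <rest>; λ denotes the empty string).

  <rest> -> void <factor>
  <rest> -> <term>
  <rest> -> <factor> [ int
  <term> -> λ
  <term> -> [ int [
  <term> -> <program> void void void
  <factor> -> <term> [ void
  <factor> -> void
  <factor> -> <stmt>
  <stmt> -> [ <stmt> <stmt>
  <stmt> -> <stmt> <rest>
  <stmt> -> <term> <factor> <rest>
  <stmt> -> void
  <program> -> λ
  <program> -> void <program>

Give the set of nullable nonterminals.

{ <program>, <rest>, <term> }

Directly nullable (have an λ-production): <term>, <program>.
<rest> -> <term> with every symbol nullable, so <rest> is nullable.
No other nonterminal has a production whose RHS symbols are all nullable.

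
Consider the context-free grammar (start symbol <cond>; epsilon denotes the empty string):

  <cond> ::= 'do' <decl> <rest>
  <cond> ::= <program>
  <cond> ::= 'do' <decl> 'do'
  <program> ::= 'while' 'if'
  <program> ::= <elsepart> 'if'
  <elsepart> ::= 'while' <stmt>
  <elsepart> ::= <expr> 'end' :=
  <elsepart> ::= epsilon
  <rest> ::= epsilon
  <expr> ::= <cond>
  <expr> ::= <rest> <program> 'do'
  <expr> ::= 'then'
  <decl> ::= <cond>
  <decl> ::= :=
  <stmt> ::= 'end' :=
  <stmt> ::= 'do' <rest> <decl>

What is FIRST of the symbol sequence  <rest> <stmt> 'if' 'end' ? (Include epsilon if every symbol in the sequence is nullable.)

Add FIRST(<rest>)\{epsilon} = {  }; <rest> is nullable, continue.
Add FIRST(<stmt>) = { 'do', 'end' }; <stmt> is not nullable, stop.

{ 'do', 'end' }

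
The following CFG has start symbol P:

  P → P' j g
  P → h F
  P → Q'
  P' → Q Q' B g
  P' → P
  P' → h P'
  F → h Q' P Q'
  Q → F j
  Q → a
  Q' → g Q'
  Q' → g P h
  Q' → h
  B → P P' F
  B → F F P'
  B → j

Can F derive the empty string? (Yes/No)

No nonterminal in this grammar is nullable.
No production of F has an RHS whose symbols are all nullable, so F is not nullable.

No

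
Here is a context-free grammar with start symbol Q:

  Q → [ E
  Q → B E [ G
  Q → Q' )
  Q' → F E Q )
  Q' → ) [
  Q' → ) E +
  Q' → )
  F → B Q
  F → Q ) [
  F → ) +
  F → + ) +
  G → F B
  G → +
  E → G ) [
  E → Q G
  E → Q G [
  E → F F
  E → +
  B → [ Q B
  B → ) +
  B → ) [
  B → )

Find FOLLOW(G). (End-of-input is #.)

In Q → B E [ G: G is at the end, add FOLLOW(Q) = { #, ), +, [ }.
In E → G ) [: add FIRST() [) = { ) }.
In E → Q G: G is at the end, add FOLLOW(E) = { #, ), +, [ }.
In E → Q G [: add FIRST([) = { [ }.
Union: FOLLOW(G) = { #, ), +, [ }.

{ #, ), +, [ }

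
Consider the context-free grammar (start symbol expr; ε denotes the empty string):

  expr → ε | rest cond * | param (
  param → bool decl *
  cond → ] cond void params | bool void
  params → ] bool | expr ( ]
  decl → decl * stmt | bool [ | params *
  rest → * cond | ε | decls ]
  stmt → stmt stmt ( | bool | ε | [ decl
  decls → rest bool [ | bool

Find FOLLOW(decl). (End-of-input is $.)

In param → bool decl *: add FIRST(*) = { * }.
In decl → decl * stmt: add FIRST(* stmt) = { * }.
In stmt → [ decl: decl is at the end, add FOLLOW(stmt) = { (, *, [, bool }.
Union: FOLLOW(decl) = { (, *, [, bool }.

{ (, *, [, bool }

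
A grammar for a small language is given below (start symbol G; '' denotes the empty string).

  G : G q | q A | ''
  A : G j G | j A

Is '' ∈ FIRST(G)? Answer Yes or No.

G has an ''-production, so G ⇒ ''.

Yes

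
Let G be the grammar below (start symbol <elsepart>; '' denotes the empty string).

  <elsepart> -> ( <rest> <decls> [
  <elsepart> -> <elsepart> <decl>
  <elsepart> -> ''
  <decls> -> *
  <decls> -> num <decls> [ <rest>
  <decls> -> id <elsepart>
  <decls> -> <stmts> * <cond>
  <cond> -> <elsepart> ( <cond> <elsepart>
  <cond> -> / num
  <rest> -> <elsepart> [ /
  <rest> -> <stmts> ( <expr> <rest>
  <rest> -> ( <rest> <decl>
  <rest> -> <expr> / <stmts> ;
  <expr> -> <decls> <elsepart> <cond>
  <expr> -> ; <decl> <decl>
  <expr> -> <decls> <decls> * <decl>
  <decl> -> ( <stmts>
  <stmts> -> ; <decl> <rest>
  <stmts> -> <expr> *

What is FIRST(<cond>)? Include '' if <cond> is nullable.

From <cond> -> <elsepart> ( <cond> <elsepart>: <elsepart> nullable, take FIRST(<elsepart>) ∪ {(} = { ( }.
<cond> -> / num contributes {/}.
Union: FIRST(<cond>) = { (, / }.

{ (, / }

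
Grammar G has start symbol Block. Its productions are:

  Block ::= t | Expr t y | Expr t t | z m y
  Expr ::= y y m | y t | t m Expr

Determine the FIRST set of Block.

Block ::= t contributes {t}.
From Block ::= Expr t y: add FIRST(Expr) = { t, y }.
From Block ::= Expr t t: add FIRST(Expr) = { t, y }.
Block ::= z m y contributes {z}.
Union: FIRST(Block) = { t, y, z }.

{ t, y, z }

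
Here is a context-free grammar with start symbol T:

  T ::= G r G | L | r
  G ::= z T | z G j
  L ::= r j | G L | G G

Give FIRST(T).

From T ::= G r G: add FIRST(G) = { z }.
From T ::= L: add FIRST(L) = { r, z }.
T ::= r contributes {r}.
Union: FIRST(T) = { r, z }.

{ r, z }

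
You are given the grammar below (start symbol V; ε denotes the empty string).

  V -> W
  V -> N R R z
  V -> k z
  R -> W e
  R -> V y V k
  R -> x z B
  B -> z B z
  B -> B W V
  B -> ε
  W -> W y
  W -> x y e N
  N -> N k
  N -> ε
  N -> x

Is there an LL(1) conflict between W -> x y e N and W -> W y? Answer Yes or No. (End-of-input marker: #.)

Yes

FIRST(x y e N) = { x } and FIRST(W y) = { x }.
Both contain x, so the two alternatives are not disjoint — LL(1) conflict.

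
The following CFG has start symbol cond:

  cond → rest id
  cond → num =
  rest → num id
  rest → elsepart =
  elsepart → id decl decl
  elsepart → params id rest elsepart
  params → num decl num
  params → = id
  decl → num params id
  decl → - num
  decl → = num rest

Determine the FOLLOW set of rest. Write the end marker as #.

{ -, =, id, num }

In cond → rest id: add FIRST(id) = { id }.
In elsepart → params id rest elsepart: add FIRST(elsepart) = { =, id, num }.
In decl → = num rest: rest is at the end, add FOLLOW(decl) = { -, =, num }.
Union: FOLLOW(rest) = { -, =, id, num }.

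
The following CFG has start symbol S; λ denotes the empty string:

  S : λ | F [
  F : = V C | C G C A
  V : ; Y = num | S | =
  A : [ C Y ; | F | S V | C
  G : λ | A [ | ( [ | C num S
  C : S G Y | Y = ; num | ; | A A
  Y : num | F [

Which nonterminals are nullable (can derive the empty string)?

{ A, C, F, G, S, V }

Directly nullable (have an λ-production): S, G.
A : F with every symbol nullable, so A is nullable.
F : C G C A with every symbol nullable, so F is nullable.
V : S with every symbol nullable, so V is nullable.
C : A A with every symbol nullable, so C is nullable.
No other nonterminal has a production whose RHS symbols are all nullable.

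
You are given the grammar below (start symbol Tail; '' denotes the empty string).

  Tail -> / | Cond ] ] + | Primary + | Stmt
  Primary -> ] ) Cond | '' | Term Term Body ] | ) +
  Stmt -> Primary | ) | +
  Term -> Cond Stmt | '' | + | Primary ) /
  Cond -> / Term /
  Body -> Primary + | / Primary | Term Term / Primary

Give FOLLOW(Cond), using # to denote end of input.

{ #, ), +, /, ] }

In Tail -> Cond ] ] +: add FIRST(] ] +) = { ] }.
In Primary -> ] ) Cond: Cond is at the end, add FOLLOW(Primary) = { #, ), +, /, ] }.
In Term -> Cond Stmt: add FIRST(Stmt)\{''} = { ), +, /, ] }.
  Since Stmt is nullable, also add FOLLOW(Term) = { ), +, /, ] }.
Union: FOLLOW(Cond) = { #, ), +, /, ] }.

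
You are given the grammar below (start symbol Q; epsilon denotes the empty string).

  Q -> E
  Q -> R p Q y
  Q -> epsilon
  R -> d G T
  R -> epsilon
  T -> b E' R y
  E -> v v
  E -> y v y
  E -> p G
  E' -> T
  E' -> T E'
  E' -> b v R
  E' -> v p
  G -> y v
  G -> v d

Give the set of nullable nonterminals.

{ Q, R }

Directly nullable (have an epsilon-production): Q, R.
No other nonterminal has a production whose RHS symbols are all nullable.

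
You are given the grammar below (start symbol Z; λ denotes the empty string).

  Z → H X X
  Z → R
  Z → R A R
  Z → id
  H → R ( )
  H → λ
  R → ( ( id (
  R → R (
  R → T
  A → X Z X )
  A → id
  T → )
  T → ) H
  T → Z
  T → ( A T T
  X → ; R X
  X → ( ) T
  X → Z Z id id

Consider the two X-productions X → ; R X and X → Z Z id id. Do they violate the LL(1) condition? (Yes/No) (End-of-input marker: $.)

Yes

FIRST(; R X) = { ; } and FIRST(Z Z id id) = { (, ), ;, id }.
Both contain ;, so the two alternatives are not disjoint — LL(1) conflict.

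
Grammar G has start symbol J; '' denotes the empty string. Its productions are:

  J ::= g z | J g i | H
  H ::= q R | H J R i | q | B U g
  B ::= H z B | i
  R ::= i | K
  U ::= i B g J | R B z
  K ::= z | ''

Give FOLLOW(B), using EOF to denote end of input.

{ g, i, q, z }

In H ::= B U g: add FIRST(U g) = { i, q, z }.
In B ::= H z B: B is at the end, add FOLLOW(B) = { g, i, q, z }.
In U ::= i B g J: add FIRST(g J) = { g }.
In U ::= R B z: add FIRST(z) = { z }.
Union: FOLLOW(B) = { g, i, q, z }.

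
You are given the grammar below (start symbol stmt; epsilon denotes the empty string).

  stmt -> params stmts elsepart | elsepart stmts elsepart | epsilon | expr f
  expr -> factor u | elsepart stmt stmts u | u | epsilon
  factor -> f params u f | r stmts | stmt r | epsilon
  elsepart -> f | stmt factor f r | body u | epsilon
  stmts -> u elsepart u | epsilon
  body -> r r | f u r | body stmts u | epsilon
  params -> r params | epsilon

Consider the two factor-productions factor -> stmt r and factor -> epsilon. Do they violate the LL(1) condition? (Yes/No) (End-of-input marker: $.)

FIRST(stmt r) = { f, r, u } and FIRST(epsilon) = { epsilon }.
The second alternative is nullable and FOLLOW(factor) = { f, u } shares f with FIRST of the first — conflict.

Yes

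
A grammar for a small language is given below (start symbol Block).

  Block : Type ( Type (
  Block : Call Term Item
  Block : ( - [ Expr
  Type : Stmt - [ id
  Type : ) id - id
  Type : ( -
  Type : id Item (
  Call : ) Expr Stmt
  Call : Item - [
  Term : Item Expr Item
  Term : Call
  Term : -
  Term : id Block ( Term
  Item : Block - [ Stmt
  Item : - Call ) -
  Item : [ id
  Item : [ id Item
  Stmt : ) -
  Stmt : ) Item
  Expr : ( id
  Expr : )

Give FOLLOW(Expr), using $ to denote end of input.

In Block : ( - [ Expr: Expr is at the end, add FOLLOW(Block) = { $, (, - }.
In Call : ) Expr Stmt: add FIRST(Stmt) = { ) }.
In Term : Item Expr Item: add FIRST(Item) = { (, ), -, [, id }.
Union: FOLLOW(Expr) = { $, (, ), -, [, id }.

{ $, (, ), -, [, id }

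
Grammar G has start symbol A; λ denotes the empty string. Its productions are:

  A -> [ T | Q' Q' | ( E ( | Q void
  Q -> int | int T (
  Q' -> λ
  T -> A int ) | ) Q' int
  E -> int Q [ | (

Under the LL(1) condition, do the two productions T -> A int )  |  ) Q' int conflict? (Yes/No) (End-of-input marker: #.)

No

FIRST(A int )) = { (, [, int } and FIRST() Q' int) = { ) }.
The FIRST sets are disjoint and neither alternative is nullable — no conflict.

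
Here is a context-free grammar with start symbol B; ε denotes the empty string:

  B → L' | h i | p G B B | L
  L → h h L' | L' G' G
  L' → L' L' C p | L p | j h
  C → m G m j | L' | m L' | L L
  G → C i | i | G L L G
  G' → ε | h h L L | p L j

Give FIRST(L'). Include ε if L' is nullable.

From L' → L' L' C p: add FIRST(L') = { h, j }.
From L' → L p: add FIRST(L) = { h, j }.
L' → j h contributes {j}.
Union: FIRST(L') = { h, j }.

{ h, j }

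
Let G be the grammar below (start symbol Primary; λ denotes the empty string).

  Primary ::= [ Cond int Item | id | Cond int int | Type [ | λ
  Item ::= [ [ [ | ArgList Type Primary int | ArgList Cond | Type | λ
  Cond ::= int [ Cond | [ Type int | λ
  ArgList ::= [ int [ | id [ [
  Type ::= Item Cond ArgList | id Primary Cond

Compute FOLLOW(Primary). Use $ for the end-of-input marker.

{ $, [, id, int }

Primary is the start symbol, so $ ∈ FOLLOW(Primary).
In Item ::= ArgList Type Primary int: add FIRST(int) = { int }.
In Type ::= id Primary Cond: add FIRST(Cond)\{λ} = { [, int }.
  Since Cond is nullable, also add FOLLOW(Type) = { $, [, id, int }.
Union: FOLLOW(Primary) = { $, [, id, int }.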